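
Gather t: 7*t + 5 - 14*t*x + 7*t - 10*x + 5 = t*(14 - 14*x) - 10*x + 10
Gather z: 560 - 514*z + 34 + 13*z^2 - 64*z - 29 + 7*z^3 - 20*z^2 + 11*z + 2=7*z^3 - 7*z^2 - 567*z + 567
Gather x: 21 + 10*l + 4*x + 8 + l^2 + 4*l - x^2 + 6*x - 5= l^2 + 14*l - x^2 + 10*x + 24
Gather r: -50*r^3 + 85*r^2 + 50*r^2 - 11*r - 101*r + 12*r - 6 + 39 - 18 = -50*r^3 + 135*r^2 - 100*r + 15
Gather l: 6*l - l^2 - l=-l^2 + 5*l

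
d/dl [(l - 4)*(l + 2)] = 2*l - 2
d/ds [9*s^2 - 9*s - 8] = 18*s - 9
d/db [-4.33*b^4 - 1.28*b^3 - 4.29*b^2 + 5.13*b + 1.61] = -17.32*b^3 - 3.84*b^2 - 8.58*b + 5.13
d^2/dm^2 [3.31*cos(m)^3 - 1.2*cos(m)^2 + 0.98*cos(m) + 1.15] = -3.4625*cos(m) + 2.4*cos(2*m) - 7.4475*cos(3*m)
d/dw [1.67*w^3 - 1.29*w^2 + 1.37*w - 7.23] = 5.01*w^2 - 2.58*w + 1.37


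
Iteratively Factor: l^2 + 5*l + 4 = (l + 1)*(l + 4)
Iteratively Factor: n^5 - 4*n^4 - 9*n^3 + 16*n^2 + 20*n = (n - 5)*(n^4 + n^3 - 4*n^2 - 4*n) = (n - 5)*(n + 1)*(n^3 - 4*n) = (n - 5)*(n - 2)*(n + 1)*(n^2 + 2*n) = n*(n - 5)*(n - 2)*(n + 1)*(n + 2)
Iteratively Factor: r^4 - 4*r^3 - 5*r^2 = (r - 5)*(r^3 + r^2) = (r - 5)*(r + 1)*(r^2) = r*(r - 5)*(r + 1)*(r)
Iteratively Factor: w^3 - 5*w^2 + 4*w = (w)*(w^2 - 5*w + 4) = w*(w - 1)*(w - 4)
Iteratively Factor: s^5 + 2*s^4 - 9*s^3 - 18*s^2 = (s - 3)*(s^4 + 5*s^3 + 6*s^2) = (s - 3)*(s + 3)*(s^3 + 2*s^2) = s*(s - 3)*(s + 3)*(s^2 + 2*s) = s*(s - 3)*(s + 2)*(s + 3)*(s)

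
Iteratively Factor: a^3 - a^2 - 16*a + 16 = (a - 4)*(a^2 + 3*a - 4) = (a - 4)*(a + 4)*(a - 1)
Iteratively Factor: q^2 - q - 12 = (q - 4)*(q + 3)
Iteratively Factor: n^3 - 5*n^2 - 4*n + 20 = (n + 2)*(n^2 - 7*n + 10) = (n - 5)*(n + 2)*(n - 2)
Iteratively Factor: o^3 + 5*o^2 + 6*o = (o)*(o^2 + 5*o + 6) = o*(o + 3)*(o + 2)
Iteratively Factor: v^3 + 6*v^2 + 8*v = (v + 2)*(v^2 + 4*v) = (v + 2)*(v + 4)*(v)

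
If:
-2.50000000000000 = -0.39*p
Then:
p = 6.41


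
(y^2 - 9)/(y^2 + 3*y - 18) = (y + 3)/(y + 6)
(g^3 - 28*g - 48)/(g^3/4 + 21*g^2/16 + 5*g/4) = 16*(g^2 - 4*g - 12)/(g*(4*g + 5))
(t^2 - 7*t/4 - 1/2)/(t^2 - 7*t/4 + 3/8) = 2*(4*t^2 - 7*t - 2)/(8*t^2 - 14*t + 3)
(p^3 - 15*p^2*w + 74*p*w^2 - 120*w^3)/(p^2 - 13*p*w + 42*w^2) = (p^2 - 9*p*w + 20*w^2)/(p - 7*w)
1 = 1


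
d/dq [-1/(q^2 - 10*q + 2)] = 2*(q - 5)/(q^2 - 10*q + 2)^2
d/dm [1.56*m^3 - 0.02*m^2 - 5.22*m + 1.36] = 4.68*m^2 - 0.04*m - 5.22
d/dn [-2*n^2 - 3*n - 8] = -4*n - 3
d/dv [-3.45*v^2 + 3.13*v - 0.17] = 3.13 - 6.9*v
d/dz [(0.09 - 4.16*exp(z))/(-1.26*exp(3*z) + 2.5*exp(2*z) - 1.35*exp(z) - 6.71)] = (-10.4832*exp(3*z) + 10.7402*exp(2*z) - 0.45*exp(z) + 28.0351)*exp(z)/(1.5876*exp(6*z) - 6.3*exp(5*z) + 9.652*exp(4*z) + 10.1592*exp(3*z) - 31.7275*exp(2*z) + 18.117*exp(z) + 45.0241)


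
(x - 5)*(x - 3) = x^2 - 8*x + 15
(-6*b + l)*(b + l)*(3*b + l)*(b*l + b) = -18*b^4*l - 18*b^4 - 21*b^3*l^2 - 21*b^3*l - 2*b^2*l^3 - 2*b^2*l^2 + b*l^4 + b*l^3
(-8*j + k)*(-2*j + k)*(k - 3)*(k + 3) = 16*j^2*k^2 - 144*j^2 - 10*j*k^3 + 90*j*k + k^4 - 9*k^2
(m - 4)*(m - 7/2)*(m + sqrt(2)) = m^3 - 15*m^2/2 + sqrt(2)*m^2 - 15*sqrt(2)*m/2 + 14*m + 14*sqrt(2)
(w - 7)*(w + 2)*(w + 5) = w^3 - 39*w - 70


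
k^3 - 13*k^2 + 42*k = k*(k - 7)*(k - 6)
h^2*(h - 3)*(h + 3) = h^4 - 9*h^2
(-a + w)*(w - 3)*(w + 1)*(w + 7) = -a*w^3 - 5*a*w^2 + 17*a*w + 21*a + w^4 + 5*w^3 - 17*w^2 - 21*w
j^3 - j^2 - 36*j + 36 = (j - 6)*(j - 1)*(j + 6)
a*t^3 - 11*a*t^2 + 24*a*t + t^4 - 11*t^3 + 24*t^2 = t*(a + t)*(t - 8)*(t - 3)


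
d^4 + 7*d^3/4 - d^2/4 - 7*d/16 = d*(d - 1/2)*(d + 1/2)*(d + 7/4)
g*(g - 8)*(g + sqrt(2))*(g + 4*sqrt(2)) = g^4 - 8*g^3 + 5*sqrt(2)*g^3 - 40*sqrt(2)*g^2 + 8*g^2 - 64*g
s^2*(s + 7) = s^3 + 7*s^2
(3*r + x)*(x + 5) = 3*r*x + 15*r + x^2 + 5*x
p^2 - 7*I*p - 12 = (p - 4*I)*(p - 3*I)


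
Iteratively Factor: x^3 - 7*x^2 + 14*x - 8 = (x - 4)*(x^2 - 3*x + 2) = (x - 4)*(x - 2)*(x - 1)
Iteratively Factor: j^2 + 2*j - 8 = (j - 2)*(j + 4)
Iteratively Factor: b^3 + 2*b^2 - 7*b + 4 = (b - 1)*(b^2 + 3*b - 4) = (b - 1)^2*(b + 4)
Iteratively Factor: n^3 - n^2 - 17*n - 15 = (n + 1)*(n^2 - 2*n - 15) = (n - 5)*(n + 1)*(n + 3)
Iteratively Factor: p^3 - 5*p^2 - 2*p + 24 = (p + 2)*(p^2 - 7*p + 12) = (p - 3)*(p + 2)*(p - 4)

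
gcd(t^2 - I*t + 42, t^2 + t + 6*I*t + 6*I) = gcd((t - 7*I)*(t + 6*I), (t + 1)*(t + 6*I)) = t + 6*I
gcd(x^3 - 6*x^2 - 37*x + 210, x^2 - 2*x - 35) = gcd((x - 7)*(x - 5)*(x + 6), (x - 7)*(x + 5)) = x - 7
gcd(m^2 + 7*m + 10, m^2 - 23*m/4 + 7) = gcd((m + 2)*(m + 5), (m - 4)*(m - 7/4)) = 1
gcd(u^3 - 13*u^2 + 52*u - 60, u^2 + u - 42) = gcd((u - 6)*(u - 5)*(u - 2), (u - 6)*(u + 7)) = u - 6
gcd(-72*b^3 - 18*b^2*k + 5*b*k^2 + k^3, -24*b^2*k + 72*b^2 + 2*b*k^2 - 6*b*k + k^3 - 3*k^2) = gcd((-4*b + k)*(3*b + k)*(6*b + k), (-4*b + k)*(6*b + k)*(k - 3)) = 24*b^2 - 2*b*k - k^2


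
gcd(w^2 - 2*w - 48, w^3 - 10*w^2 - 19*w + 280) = w - 8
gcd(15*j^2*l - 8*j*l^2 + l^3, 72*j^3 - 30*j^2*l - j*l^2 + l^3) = 3*j - l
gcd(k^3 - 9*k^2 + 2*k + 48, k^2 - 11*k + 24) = k^2 - 11*k + 24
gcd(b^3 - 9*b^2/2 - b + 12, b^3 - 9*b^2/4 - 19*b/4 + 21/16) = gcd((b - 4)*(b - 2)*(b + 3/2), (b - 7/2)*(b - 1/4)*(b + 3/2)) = b + 3/2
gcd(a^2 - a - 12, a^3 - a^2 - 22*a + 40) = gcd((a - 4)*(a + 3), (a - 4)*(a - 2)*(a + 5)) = a - 4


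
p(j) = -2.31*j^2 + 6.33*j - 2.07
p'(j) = 6.33 - 4.62*j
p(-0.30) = -4.18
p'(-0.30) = 7.72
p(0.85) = 1.64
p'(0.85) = 2.40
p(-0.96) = -10.28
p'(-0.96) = 10.77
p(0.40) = 0.09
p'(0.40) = 4.48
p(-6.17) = -129.07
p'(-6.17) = 34.84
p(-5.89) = -119.49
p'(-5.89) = 33.54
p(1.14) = 2.14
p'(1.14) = 1.06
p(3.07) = -4.41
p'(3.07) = -7.85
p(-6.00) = -123.21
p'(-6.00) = 34.05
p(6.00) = -47.25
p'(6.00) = -21.39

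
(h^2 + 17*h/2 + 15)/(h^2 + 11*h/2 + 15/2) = (h + 6)/(h + 3)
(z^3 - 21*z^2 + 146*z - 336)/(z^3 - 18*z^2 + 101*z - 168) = (z - 6)/(z - 3)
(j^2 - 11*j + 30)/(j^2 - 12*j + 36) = (j - 5)/(j - 6)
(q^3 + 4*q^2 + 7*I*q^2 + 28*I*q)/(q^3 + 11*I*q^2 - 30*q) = (q^2 + q*(4 + 7*I) + 28*I)/(q^2 + 11*I*q - 30)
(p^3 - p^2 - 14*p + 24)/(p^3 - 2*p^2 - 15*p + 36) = (p - 2)/(p - 3)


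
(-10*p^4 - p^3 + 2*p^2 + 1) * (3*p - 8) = -30*p^5 + 77*p^4 + 14*p^3 - 16*p^2 + 3*p - 8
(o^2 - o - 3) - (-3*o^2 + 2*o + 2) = 4*o^2 - 3*o - 5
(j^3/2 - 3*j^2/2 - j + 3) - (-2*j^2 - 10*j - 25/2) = j^3/2 + j^2/2 + 9*j + 31/2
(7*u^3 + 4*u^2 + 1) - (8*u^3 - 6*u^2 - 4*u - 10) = -u^3 + 10*u^2 + 4*u + 11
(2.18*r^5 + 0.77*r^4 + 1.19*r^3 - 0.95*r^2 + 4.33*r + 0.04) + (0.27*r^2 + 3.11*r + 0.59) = 2.18*r^5 + 0.77*r^4 + 1.19*r^3 - 0.68*r^2 + 7.44*r + 0.63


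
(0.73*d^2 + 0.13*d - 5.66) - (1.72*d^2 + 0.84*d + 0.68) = -0.99*d^2 - 0.71*d - 6.34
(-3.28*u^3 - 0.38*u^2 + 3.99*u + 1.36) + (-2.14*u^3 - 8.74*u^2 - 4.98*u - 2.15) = -5.42*u^3 - 9.12*u^2 - 0.99*u - 0.79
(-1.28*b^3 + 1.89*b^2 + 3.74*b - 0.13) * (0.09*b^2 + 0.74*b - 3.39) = -0.1152*b^5 - 0.7771*b^4 + 6.0744*b^3 - 3.6512*b^2 - 12.7748*b + 0.4407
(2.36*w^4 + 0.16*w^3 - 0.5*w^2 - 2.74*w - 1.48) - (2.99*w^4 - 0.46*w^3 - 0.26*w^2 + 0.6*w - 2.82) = -0.63*w^4 + 0.62*w^3 - 0.24*w^2 - 3.34*w + 1.34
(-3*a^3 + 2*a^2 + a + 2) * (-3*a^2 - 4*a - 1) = 9*a^5 + 6*a^4 - 8*a^3 - 12*a^2 - 9*a - 2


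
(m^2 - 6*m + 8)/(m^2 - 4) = (m - 4)/(m + 2)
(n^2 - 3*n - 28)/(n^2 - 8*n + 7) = (n + 4)/(n - 1)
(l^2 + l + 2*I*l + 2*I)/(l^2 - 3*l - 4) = (l + 2*I)/(l - 4)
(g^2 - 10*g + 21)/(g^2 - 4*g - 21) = (g - 3)/(g + 3)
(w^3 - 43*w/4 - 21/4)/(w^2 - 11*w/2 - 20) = (-4*w^3 + 43*w + 21)/(2*(-2*w^2 + 11*w + 40))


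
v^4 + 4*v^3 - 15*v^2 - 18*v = v*(v - 3)*(v + 1)*(v + 6)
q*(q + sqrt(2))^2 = q^3 + 2*sqrt(2)*q^2 + 2*q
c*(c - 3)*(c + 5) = c^3 + 2*c^2 - 15*c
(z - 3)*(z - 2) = z^2 - 5*z + 6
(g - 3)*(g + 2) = g^2 - g - 6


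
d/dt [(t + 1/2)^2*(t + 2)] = 3*t^2 + 6*t + 9/4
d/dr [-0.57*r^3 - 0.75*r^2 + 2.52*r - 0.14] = -1.71*r^2 - 1.5*r + 2.52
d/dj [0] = 0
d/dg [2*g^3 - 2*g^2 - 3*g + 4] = 6*g^2 - 4*g - 3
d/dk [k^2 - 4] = 2*k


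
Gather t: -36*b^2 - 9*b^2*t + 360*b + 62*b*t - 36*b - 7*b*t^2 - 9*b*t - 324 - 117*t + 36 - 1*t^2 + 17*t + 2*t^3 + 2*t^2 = -36*b^2 + 324*b + 2*t^3 + t^2*(1 - 7*b) + t*(-9*b^2 + 53*b - 100) - 288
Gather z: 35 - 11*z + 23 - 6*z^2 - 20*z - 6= -6*z^2 - 31*z + 52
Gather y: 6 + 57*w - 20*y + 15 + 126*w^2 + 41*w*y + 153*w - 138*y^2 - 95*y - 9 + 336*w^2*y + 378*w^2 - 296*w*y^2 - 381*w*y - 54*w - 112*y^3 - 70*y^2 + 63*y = 504*w^2 + 156*w - 112*y^3 + y^2*(-296*w - 208) + y*(336*w^2 - 340*w - 52) + 12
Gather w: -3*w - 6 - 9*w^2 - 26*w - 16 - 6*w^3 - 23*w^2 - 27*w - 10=-6*w^3 - 32*w^2 - 56*w - 32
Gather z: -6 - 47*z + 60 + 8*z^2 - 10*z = 8*z^2 - 57*z + 54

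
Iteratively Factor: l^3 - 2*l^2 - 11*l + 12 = (l + 3)*(l^2 - 5*l + 4) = (l - 4)*(l + 3)*(l - 1)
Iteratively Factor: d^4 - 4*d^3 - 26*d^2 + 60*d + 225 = (d + 3)*(d^3 - 7*d^2 - 5*d + 75) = (d - 5)*(d + 3)*(d^2 - 2*d - 15) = (d - 5)^2*(d + 3)*(d + 3)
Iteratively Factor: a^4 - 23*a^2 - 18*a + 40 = (a + 2)*(a^3 - 2*a^2 - 19*a + 20) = (a - 1)*(a + 2)*(a^2 - a - 20) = (a - 1)*(a + 2)*(a + 4)*(a - 5)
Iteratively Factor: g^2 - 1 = (g - 1)*(g + 1)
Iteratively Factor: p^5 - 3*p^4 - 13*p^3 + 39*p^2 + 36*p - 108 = (p - 2)*(p^4 - p^3 - 15*p^2 + 9*p + 54) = (p - 2)*(p + 2)*(p^3 - 3*p^2 - 9*p + 27) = (p - 3)*(p - 2)*(p + 2)*(p^2 - 9) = (p - 3)*(p - 2)*(p + 2)*(p + 3)*(p - 3)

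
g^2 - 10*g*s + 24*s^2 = (g - 6*s)*(g - 4*s)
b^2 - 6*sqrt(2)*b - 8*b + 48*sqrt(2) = (b - 8)*(b - 6*sqrt(2))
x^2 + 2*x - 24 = (x - 4)*(x + 6)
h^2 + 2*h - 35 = (h - 5)*(h + 7)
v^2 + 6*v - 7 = (v - 1)*(v + 7)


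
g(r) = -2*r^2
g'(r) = -4*r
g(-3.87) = -29.95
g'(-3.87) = 15.48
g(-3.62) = -26.21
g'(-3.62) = 14.48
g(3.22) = -20.74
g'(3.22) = -12.88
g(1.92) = -7.37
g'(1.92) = -7.68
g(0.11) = -0.02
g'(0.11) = -0.44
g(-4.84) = -46.85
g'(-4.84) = 19.36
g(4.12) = -33.95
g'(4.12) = -16.48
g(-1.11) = -2.46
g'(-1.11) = 4.44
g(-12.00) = -288.00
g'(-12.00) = 48.00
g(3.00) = -18.00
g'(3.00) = -12.00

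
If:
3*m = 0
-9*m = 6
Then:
No Solution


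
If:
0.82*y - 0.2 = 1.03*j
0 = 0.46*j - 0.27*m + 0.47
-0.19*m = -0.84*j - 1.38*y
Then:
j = -0.00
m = 1.74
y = 0.24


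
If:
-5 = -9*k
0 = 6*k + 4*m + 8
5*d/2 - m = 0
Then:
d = -17/15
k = 5/9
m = -17/6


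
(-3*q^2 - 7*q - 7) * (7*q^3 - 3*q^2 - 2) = -21*q^5 - 40*q^4 - 28*q^3 + 27*q^2 + 14*q + 14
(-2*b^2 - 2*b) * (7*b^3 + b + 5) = -14*b^5 - 14*b^4 - 2*b^3 - 12*b^2 - 10*b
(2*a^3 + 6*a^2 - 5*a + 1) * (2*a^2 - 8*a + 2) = 4*a^5 - 4*a^4 - 54*a^3 + 54*a^2 - 18*a + 2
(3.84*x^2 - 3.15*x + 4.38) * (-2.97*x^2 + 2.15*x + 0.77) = -11.4048*x^4 + 17.6115*x^3 - 16.8243*x^2 + 6.9915*x + 3.3726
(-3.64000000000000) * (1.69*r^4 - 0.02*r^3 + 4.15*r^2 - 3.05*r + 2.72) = -6.1516*r^4 + 0.0728*r^3 - 15.106*r^2 + 11.102*r - 9.9008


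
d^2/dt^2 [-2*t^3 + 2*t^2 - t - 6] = 4 - 12*t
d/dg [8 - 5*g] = -5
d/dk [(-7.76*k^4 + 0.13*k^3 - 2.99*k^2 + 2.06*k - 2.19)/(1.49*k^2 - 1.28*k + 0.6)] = (-23.1248*k^5 + 29.9921*k^4 - 18.9568*k^3 + 0.9918*k^2 + 2.9382*k - 1.5672)/(2.2201*k^4 - 3.8144*k^3 + 3.4264*k^2 - 1.536*k + 0.36)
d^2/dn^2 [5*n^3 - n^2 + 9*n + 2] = 30*n - 2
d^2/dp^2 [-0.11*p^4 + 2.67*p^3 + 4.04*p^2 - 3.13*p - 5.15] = -1.32*p^2 + 16.02*p + 8.08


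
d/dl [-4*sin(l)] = -4*cos(l)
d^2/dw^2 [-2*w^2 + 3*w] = -4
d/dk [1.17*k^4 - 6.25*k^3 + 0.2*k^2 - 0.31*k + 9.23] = 4.68*k^3 - 18.75*k^2 + 0.4*k - 0.31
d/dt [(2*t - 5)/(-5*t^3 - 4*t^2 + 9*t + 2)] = (20*t^3 - 67*t^2 - 40*t + 49)/(25*t^6 + 40*t^5 - 74*t^4 - 92*t^3 + 65*t^2 + 36*t + 4)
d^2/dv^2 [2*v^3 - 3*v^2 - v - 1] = 12*v - 6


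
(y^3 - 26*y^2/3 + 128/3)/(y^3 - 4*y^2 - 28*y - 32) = (y - 8/3)/(y + 2)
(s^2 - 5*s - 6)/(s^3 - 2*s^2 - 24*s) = (s + 1)/(s*(s + 4))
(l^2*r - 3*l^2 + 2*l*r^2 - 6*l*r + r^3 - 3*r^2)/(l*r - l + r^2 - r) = (l*r - 3*l + r^2 - 3*r)/(r - 1)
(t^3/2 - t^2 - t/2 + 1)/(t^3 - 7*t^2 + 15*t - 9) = (t^2 - t - 2)/(2*(t^2 - 6*t + 9))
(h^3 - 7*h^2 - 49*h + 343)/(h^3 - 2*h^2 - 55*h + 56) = (h^2 - 14*h + 49)/(h^2 - 9*h + 8)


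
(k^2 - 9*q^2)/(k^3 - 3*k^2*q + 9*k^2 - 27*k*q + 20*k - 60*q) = (k + 3*q)/(k^2 + 9*k + 20)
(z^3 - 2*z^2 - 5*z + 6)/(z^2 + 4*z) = (z^3 - 2*z^2 - 5*z + 6)/(z*(z + 4))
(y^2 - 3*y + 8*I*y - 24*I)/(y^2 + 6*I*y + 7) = (y^2 + y*(-3 + 8*I) - 24*I)/(y^2 + 6*I*y + 7)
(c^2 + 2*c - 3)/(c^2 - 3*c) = (c^2 + 2*c - 3)/(c*(c - 3))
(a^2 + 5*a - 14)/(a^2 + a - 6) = (a + 7)/(a + 3)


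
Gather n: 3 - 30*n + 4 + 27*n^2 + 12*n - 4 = 27*n^2 - 18*n + 3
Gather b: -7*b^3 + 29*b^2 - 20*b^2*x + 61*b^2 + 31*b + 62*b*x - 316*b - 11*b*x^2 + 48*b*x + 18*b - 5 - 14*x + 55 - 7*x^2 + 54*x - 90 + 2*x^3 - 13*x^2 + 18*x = -7*b^3 + b^2*(90 - 20*x) + b*(-11*x^2 + 110*x - 267) + 2*x^3 - 20*x^2 + 58*x - 40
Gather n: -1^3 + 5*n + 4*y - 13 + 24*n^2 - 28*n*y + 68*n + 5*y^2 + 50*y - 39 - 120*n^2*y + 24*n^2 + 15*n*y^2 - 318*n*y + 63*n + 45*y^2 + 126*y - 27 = n^2*(48 - 120*y) + n*(15*y^2 - 346*y + 136) + 50*y^2 + 180*y - 80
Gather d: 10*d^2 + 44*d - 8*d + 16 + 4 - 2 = 10*d^2 + 36*d + 18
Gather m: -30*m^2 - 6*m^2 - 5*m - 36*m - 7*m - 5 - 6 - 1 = -36*m^2 - 48*m - 12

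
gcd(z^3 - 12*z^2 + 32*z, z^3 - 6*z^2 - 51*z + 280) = z - 8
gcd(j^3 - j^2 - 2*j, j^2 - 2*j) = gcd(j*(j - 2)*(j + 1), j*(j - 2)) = j^2 - 2*j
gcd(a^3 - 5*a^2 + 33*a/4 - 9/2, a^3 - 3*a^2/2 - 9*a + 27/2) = a - 3/2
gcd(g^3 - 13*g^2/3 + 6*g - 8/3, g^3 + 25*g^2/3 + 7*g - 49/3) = g - 1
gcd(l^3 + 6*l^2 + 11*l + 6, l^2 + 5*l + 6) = l^2 + 5*l + 6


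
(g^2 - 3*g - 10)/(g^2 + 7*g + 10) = (g - 5)/(g + 5)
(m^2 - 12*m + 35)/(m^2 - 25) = (m - 7)/(m + 5)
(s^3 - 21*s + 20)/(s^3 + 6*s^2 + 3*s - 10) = (s - 4)/(s + 2)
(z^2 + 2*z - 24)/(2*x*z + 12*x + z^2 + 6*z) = (z - 4)/(2*x + z)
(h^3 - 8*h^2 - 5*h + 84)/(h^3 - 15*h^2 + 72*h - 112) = (h + 3)/(h - 4)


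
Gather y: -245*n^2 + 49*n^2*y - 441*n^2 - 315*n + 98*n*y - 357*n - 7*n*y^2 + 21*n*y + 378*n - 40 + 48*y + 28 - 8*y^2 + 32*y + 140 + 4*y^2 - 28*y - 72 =-686*n^2 - 294*n + y^2*(-7*n - 4) + y*(49*n^2 + 119*n + 52) + 56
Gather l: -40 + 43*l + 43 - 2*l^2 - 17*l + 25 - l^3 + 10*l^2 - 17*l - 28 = -l^3 + 8*l^2 + 9*l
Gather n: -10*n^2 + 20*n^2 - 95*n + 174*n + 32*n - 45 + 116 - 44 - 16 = 10*n^2 + 111*n + 11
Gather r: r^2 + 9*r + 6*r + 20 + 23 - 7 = r^2 + 15*r + 36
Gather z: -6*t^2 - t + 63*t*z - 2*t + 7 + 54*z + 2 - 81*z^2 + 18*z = -6*t^2 - 3*t - 81*z^2 + z*(63*t + 72) + 9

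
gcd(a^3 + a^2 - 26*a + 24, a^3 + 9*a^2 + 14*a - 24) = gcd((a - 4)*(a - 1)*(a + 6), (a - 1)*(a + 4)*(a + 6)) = a^2 + 5*a - 6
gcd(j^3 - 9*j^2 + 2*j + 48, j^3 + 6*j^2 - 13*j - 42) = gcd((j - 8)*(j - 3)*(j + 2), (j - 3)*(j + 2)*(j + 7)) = j^2 - j - 6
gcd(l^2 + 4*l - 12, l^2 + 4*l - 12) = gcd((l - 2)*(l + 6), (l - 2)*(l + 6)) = l^2 + 4*l - 12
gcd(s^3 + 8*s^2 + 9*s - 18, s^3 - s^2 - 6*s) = 1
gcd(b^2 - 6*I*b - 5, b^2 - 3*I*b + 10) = b - 5*I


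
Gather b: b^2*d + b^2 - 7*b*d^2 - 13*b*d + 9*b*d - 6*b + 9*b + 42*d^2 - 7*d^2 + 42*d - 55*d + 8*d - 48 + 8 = b^2*(d + 1) + b*(-7*d^2 - 4*d + 3) + 35*d^2 - 5*d - 40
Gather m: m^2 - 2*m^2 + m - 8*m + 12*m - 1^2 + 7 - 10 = -m^2 + 5*m - 4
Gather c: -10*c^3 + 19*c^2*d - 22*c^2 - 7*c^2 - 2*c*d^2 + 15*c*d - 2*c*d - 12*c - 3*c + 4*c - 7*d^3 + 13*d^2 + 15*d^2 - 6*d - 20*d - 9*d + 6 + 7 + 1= -10*c^3 + c^2*(19*d - 29) + c*(-2*d^2 + 13*d - 11) - 7*d^3 + 28*d^2 - 35*d + 14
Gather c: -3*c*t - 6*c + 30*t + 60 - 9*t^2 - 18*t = c*(-3*t - 6) - 9*t^2 + 12*t + 60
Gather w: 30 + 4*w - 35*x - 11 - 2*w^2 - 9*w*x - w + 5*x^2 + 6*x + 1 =-2*w^2 + w*(3 - 9*x) + 5*x^2 - 29*x + 20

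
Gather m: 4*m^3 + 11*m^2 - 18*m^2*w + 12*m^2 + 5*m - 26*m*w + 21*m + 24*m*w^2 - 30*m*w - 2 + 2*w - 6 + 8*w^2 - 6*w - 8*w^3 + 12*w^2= 4*m^3 + m^2*(23 - 18*w) + m*(24*w^2 - 56*w + 26) - 8*w^3 + 20*w^2 - 4*w - 8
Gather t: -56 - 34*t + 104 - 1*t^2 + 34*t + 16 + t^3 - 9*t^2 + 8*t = t^3 - 10*t^2 + 8*t + 64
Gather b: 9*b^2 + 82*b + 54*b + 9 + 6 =9*b^2 + 136*b + 15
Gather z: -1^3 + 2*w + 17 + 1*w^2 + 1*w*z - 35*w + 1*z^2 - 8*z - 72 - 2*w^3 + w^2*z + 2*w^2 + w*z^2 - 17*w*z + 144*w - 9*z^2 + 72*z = -2*w^3 + 3*w^2 + 111*w + z^2*(w - 8) + z*(w^2 - 16*w + 64) - 56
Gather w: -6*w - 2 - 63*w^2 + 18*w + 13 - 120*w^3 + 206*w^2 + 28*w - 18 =-120*w^3 + 143*w^2 + 40*w - 7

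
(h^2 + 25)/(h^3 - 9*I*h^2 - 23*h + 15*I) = (h + 5*I)/(h^2 - 4*I*h - 3)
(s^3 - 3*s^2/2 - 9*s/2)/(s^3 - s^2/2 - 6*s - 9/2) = s/(s + 1)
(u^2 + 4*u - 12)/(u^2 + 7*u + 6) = (u - 2)/(u + 1)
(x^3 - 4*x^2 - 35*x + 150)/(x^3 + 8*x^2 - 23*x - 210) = (x - 5)/(x + 7)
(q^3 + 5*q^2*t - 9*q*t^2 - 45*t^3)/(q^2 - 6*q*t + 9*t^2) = (q^2 + 8*q*t + 15*t^2)/(q - 3*t)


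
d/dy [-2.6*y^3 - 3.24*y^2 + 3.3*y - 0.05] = -7.8*y^2 - 6.48*y + 3.3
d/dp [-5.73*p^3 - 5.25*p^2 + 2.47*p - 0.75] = -17.19*p^2 - 10.5*p + 2.47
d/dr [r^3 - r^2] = r*(3*r - 2)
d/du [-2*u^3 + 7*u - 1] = 7 - 6*u^2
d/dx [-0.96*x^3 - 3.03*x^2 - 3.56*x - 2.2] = -2.88*x^2 - 6.06*x - 3.56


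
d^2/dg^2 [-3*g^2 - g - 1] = -6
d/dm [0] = 0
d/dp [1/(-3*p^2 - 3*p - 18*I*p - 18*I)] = (2*p + 1 + 6*I)/(3*(p^2 + p + 6*I*p + 6*I)^2)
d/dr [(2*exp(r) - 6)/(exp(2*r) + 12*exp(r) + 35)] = 2*(-2*(exp(r) - 3)*(exp(r) + 6) + exp(2*r) + 12*exp(r) + 35)*exp(r)/(exp(2*r) + 12*exp(r) + 35)^2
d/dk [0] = 0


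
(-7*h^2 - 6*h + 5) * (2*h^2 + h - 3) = -14*h^4 - 19*h^3 + 25*h^2 + 23*h - 15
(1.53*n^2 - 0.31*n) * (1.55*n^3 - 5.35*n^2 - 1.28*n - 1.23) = 2.3715*n^5 - 8.666*n^4 - 0.2999*n^3 - 1.4851*n^2 + 0.3813*n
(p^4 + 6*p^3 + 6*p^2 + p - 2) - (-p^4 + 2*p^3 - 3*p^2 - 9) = 2*p^4 + 4*p^3 + 9*p^2 + p + 7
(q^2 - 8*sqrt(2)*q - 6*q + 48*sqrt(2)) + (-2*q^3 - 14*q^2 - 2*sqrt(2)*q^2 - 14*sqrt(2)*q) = -2*q^3 - 13*q^2 - 2*sqrt(2)*q^2 - 22*sqrt(2)*q - 6*q + 48*sqrt(2)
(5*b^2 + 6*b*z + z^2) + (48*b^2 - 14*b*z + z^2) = 53*b^2 - 8*b*z + 2*z^2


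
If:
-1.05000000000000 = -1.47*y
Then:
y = 0.71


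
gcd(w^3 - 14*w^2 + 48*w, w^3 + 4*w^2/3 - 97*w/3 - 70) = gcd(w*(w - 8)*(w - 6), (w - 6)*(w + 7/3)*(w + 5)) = w - 6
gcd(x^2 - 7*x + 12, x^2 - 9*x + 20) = x - 4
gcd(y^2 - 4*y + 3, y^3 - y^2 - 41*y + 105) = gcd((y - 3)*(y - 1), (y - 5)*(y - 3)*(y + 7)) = y - 3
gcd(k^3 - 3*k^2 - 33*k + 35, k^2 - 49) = k - 7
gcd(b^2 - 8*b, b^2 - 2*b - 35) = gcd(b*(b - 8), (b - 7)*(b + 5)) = 1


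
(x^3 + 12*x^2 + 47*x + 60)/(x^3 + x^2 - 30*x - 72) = (x + 5)/(x - 6)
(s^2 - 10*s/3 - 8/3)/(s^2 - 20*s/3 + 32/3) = (3*s + 2)/(3*s - 8)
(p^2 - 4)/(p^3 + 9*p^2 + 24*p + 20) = (p - 2)/(p^2 + 7*p + 10)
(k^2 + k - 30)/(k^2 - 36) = (k - 5)/(k - 6)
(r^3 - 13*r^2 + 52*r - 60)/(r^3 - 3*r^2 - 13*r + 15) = (r^2 - 8*r + 12)/(r^2 + 2*r - 3)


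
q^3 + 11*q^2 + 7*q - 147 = (q - 3)*(q + 7)^2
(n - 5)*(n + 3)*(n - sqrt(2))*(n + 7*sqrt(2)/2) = n^4 - 2*n^3 + 5*sqrt(2)*n^3/2 - 22*n^2 - 5*sqrt(2)*n^2 - 75*sqrt(2)*n/2 + 14*n + 105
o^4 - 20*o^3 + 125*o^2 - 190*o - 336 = (o - 8)*(o - 7)*(o - 6)*(o + 1)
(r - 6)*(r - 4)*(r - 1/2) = r^3 - 21*r^2/2 + 29*r - 12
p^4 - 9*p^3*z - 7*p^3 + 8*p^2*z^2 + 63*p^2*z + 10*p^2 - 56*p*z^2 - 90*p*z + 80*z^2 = (p - 5)*(p - 2)*(p - 8*z)*(p - z)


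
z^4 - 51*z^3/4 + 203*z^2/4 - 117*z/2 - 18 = (z - 6)*(z - 4)*(z - 3)*(z + 1/4)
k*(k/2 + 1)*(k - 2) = k^3/2 - 2*k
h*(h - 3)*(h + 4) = h^3 + h^2 - 12*h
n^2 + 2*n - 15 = (n - 3)*(n + 5)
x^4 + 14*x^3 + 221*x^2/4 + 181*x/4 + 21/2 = (x + 1/2)^2*(x + 6)*(x + 7)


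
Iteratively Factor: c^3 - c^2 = (c)*(c^2 - c) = c*(c - 1)*(c)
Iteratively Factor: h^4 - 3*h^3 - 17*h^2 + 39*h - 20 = (h - 1)*(h^3 - 2*h^2 - 19*h + 20) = (h - 1)^2*(h^2 - h - 20) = (h - 1)^2*(h + 4)*(h - 5)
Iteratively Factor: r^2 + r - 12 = (r - 3)*(r + 4)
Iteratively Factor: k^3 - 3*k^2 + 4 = (k - 2)*(k^2 - k - 2) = (k - 2)^2*(k + 1)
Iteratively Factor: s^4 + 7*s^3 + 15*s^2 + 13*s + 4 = (s + 1)*(s^3 + 6*s^2 + 9*s + 4) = (s + 1)^2*(s^2 + 5*s + 4) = (s + 1)^3*(s + 4)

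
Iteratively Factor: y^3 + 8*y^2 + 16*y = (y)*(y^2 + 8*y + 16) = y*(y + 4)*(y + 4)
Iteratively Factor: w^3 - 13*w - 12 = (w + 1)*(w^2 - w - 12) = (w - 4)*(w + 1)*(w + 3)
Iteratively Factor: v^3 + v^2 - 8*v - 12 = (v - 3)*(v^2 + 4*v + 4) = (v - 3)*(v + 2)*(v + 2)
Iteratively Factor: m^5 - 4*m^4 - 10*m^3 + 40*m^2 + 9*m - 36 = (m - 1)*(m^4 - 3*m^3 - 13*m^2 + 27*m + 36) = (m - 3)*(m - 1)*(m^3 - 13*m - 12) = (m - 4)*(m - 3)*(m - 1)*(m^2 + 4*m + 3) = (m - 4)*(m - 3)*(m - 1)*(m + 1)*(m + 3)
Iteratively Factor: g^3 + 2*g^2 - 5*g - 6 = (g + 3)*(g^2 - g - 2) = (g + 1)*(g + 3)*(g - 2)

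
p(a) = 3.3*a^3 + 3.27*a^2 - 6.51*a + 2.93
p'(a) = 9.9*a^2 + 6.54*a - 6.51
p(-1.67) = 7.55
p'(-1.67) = 10.18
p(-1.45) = 9.18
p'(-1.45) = 4.82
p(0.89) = 2.05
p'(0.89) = 7.15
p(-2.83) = -27.25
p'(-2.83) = 54.27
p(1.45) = 10.43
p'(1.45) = 23.79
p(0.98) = 2.80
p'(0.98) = 9.41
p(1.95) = 27.14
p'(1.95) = 43.89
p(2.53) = 60.83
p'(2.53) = 73.41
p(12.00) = 6098.09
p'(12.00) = 1497.57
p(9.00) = 2614.91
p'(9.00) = 854.25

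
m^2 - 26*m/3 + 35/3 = (m - 7)*(m - 5/3)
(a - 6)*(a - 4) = a^2 - 10*a + 24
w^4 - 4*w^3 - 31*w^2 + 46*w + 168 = (w - 7)*(w - 3)*(w + 2)*(w + 4)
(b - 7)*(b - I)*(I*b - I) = I*b^3 + b^2 - 8*I*b^2 - 8*b + 7*I*b + 7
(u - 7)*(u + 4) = u^2 - 3*u - 28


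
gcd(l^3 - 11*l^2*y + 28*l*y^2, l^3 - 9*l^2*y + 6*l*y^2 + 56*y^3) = l^2 - 11*l*y + 28*y^2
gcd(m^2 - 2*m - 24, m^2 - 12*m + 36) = m - 6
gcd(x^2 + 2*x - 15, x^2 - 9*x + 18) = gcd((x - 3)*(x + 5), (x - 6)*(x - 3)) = x - 3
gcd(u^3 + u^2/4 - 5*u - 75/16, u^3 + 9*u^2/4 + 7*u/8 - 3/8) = u + 3/2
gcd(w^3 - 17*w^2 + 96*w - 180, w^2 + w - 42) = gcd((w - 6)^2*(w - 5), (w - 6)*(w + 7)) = w - 6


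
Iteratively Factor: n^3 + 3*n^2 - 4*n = (n - 1)*(n^2 + 4*n) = (n - 1)*(n + 4)*(n)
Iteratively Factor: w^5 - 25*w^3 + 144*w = (w + 4)*(w^4 - 4*w^3 - 9*w^2 + 36*w) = w*(w + 4)*(w^3 - 4*w^2 - 9*w + 36) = w*(w - 4)*(w + 4)*(w^2 - 9) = w*(w - 4)*(w - 3)*(w + 4)*(w + 3)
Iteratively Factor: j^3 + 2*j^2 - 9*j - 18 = (j + 3)*(j^2 - j - 6) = (j + 2)*(j + 3)*(j - 3)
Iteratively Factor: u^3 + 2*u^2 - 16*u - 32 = (u - 4)*(u^2 + 6*u + 8) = (u - 4)*(u + 2)*(u + 4)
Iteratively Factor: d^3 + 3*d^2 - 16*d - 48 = (d + 4)*(d^2 - d - 12) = (d + 3)*(d + 4)*(d - 4)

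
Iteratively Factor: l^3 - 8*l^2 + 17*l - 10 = (l - 2)*(l^2 - 6*l + 5) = (l - 5)*(l - 2)*(l - 1)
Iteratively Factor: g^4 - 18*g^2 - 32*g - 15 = (g + 1)*(g^3 - g^2 - 17*g - 15) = (g + 1)*(g + 3)*(g^2 - 4*g - 5) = (g - 5)*(g + 1)*(g + 3)*(g + 1)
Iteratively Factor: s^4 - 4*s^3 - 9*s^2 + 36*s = (s + 3)*(s^3 - 7*s^2 + 12*s) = (s - 4)*(s + 3)*(s^2 - 3*s) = (s - 4)*(s - 3)*(s + 3)*(s)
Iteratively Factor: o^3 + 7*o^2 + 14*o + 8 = (o + 1)*(o^2 + 6*o + 8) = (o + 1)*(o + 2)*(o + 4)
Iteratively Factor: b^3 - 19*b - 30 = (b + 3)*(b^2 - 3*b - 10) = (b + 2)*(b + 3)*(b - 5)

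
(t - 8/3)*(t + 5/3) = t^2 - t - 40/9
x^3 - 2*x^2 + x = x*(x - 1)^2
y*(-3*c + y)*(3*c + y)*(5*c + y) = -45*c^3*y - 9*c^2*y^2 + 5*c*y^3 + y^4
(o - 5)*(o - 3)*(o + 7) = o^3 - o^2 - 41*o + 105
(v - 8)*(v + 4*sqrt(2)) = v^2 - 8*v + 4*sqrt(2)*v - 32*sqrt(2)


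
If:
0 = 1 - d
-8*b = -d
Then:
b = 1/8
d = 1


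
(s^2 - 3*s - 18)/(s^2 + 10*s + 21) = (s - 6)/(s + 7)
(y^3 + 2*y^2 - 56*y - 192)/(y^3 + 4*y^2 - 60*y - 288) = (y + 4)/(y + 6)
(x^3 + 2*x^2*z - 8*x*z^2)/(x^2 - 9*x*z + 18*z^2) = x*(x^2 + 2*x*z - 8*z^2)/(x^2 - 9*x*z + 18*z^2)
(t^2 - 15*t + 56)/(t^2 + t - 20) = (t^2 - 15*t + 56)/(t^2 + t - 20)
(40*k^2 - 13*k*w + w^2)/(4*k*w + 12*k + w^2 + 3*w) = (40*k^2 - 13*k*w + w^2)/(4*k*w + 12*k + w^2 + 3*w)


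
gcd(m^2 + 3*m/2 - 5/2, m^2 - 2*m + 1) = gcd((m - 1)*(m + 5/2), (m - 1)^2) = m - 1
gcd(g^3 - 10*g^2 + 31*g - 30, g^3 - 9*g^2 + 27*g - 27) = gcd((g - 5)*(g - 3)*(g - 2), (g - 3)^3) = g - 3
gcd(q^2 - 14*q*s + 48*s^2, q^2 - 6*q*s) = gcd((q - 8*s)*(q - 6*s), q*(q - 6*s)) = q - 6*s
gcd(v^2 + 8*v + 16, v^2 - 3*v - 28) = v + 4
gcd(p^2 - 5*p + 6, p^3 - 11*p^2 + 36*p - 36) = p^2 - 5*p + 6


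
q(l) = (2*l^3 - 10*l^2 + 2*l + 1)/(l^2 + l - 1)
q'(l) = (-2*l - 1)*(2*l^3 - 10*l^2 + 2*l + 1)/(l^2 + l - 1)^2 + (6*l^2 - 20*l + 2)/(l^2 + l - 1)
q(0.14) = -1.30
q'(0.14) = -1.16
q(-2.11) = -49.57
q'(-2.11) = -66.09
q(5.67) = 1.51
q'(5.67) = 1.71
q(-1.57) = 328.53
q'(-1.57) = -7147.95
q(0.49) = 0.69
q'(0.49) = 28.61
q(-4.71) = -26.66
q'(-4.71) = 0.29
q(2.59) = -3.15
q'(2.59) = 1.20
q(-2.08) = -51.69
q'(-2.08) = -75.23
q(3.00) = -2.64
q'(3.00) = 1.31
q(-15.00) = -43.20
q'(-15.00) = 1.91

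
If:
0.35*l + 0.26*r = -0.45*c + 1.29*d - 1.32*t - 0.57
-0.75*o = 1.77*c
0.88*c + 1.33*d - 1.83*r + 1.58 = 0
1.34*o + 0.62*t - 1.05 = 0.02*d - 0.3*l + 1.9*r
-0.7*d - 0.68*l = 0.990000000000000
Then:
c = -0.194647310469714*t - 0.728717740468752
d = 0.826692478633855*t - 0.0917727979934816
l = -0.851006963299556*t - 1.36141035500671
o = 0.459367652708525*t + 1.71977386750626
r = 0.507219324245726*t + 0.4462680694296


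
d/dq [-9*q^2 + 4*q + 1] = 4 - 18*q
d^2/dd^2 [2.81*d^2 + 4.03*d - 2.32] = 5.62000000000000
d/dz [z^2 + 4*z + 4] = 2*z + 4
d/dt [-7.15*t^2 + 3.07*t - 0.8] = 3.07 - 14.3*t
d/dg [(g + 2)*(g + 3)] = 2*g + 5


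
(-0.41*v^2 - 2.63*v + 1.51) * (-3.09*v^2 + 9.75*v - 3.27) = 1.2669*v^4 + 4.1292*v^3 - 28.9677*v^2 + 23.3226*v - 4.9377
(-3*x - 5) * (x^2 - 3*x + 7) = -3*x^3 + 4*x^2 - 6*x - 35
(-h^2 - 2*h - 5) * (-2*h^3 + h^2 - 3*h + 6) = 2*h^5 + 3*h^4 + 11*h^3 - 5*h^2 + 3*h - 30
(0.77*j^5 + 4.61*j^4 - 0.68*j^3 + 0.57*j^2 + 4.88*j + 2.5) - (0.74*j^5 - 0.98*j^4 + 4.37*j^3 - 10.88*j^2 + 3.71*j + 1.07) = 0.03*j^5 + 5.59*j^4 - 5.05*j^3 + 11.45*j^2 + 1.17*j + 1.43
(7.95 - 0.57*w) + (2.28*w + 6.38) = 1.71*w + 14.33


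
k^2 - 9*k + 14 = (k - 7)*(k - 2)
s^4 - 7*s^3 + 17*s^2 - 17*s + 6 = (s - 3)*(s - 2)*(s - 1)^2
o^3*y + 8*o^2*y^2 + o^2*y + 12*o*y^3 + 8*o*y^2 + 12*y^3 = (o + 2*y)*(o + 6*y)*(o*y + y)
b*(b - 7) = b^2 - 7*b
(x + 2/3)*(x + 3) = x^2 + 11*x/3 + 2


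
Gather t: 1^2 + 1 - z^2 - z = -z^2 - z + 2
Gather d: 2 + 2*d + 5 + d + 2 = 3*d + 9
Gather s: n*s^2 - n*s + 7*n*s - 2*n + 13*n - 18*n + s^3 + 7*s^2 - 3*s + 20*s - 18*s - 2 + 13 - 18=-7*n + s^3 + s^2*(n + 7) + s*(6*n - 1) - 7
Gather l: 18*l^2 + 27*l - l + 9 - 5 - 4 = 18*l^2 + 26*l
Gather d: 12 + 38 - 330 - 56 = -336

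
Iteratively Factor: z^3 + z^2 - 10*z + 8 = (z - 1)*(z^2 + 2*z - 8) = (z - 2)*(z - 1)*(z + 4)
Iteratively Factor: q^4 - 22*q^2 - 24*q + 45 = (q + 3)*(q^3 - 3*q^2 - 13*q + 15) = (q - 1)*(q + 3)*(q^2 - 2*q - 15) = (q - 1)*(q + 3)^2*(q - 5)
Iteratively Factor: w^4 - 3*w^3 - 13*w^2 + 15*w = (w - 5)*(w^3 + 2*w^2 - 3*w) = w*(w - 5)*(w^2 + 2*w - 3) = w*(w - 5)*(w - 1)*(w + 3)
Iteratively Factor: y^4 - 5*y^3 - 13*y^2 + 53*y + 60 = (y - 5)*(y^3 - 13*y - 12) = (y - 5)*(y - 4)*(y^2 + 4*y + 3) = (y - 5)*(y - 4)*(y + 3)*(y + 1)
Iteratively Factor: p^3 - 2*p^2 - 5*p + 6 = (p - 3)*(p^2 + p - 2) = (p - 3)*(p + 2)*(p - 1)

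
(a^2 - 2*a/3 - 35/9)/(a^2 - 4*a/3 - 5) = (a - 7/3)/(a - 3)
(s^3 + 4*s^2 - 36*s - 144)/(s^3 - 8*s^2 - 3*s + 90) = (s^2 + 10*s + 24)/(s^2 - 2*s - 15)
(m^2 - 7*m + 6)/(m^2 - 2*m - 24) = (m - 1)/(m + 4)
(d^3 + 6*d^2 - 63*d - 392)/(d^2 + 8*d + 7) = (d^2 - d - 56)/(d + 1)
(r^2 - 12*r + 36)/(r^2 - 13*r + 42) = (r - 6)/(r - 7)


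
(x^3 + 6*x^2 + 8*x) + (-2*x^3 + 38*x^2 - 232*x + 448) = -x^3 + 44*x^2 - 224*x + 448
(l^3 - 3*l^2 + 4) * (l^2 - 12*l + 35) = l^5 - 15*l^4 + 71*l^3 - 101*l^2 - 48*l + 140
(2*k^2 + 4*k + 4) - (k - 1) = 2*k^2 + 3*k + 5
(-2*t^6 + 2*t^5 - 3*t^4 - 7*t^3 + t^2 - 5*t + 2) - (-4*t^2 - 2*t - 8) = -2*t^6 + 2*t^5 - 3*t^4 - 7*t^3 + 5*t^2 - 3*t + 10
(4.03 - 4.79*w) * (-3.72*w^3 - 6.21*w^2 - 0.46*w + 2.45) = 17.8188*w^4 + 14.7543*w^3 - 22.8229*w^2 - 13.5893*w + 9.8735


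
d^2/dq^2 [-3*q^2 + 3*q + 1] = -6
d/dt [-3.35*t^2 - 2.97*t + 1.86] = -6.7*t - 2.97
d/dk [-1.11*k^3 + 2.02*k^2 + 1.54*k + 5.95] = -3.33*k^2 + 4.04*k + 1.54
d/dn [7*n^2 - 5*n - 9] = 14*n - 5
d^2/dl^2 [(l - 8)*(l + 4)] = 2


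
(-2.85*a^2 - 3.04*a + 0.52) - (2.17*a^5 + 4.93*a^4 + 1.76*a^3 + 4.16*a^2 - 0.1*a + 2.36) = -2.17*a^5 - 4.93*a^4 - 1.76*a^3 - 7.01*a^2 - 2.94*a - 1.84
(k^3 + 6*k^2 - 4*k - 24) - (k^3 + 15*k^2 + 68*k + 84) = -9*k^2 - 72*k - 108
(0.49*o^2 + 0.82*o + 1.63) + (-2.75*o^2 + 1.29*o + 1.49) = -2.26*o^2 + 2.11*o + 3.12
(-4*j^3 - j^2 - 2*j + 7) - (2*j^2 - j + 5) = -4*j^3 - 3*j^2 - j + 2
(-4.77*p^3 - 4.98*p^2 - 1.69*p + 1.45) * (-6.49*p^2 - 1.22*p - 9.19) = 30.9573*p^5 + 38.1396*p^4 + 60.88*p^3 + 38.4175*p^2 + 13.7621*p - 13.3255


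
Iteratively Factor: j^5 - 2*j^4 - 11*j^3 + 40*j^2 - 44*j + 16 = (j + 4)*(j^4 - 6*j^3 + 13*j^2 - 12*j + 4) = (j - 1)*(j + 4)*(j^3 - 5*j^2 + 8*j - 4) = (j - 2)*(j - 1)*(j + 4)*(j^2 - 3*j + 2) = (j - 2)*(j - 1)^2*(j + 4)*(j - 2)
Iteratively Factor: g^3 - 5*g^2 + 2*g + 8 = (g - 4)*(g^2 - g - 2) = (g - 4)*(g - 2)*(g + 1)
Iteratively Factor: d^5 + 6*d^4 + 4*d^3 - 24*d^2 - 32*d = (d)*(d^4 + 6*d^3 + 4*d^2 - 24*d - 32) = d*(d + 2)*(d^3 + 4*d^2 - 4*d - 16) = d*(d + 2)*(d + 4)*(d^2 - 4) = d*(d + 2)^2*(d + 4)*(d - 2)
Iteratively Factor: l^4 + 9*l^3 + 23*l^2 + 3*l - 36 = (l + 3)*(l^3 + 6*l^2 + 5*l - 12) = (l + 3)*(l + 4)*(l^2 + 2*l - 3) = (l - 1)*(l + 3)*(l + 4)*(l + 3)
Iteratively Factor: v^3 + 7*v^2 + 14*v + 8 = (v + 4)*(v^2 + 3*v + 2) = (v + 2)*(v + 4)*(v + 1)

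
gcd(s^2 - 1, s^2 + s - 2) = s - 1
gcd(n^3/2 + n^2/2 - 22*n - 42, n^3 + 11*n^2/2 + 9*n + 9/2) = 1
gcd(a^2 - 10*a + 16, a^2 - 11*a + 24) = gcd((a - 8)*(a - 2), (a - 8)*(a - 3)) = a - 8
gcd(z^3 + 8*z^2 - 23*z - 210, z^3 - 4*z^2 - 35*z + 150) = z^2 + z - 30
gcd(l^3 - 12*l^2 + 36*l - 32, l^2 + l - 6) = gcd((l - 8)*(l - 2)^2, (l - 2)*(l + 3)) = l - 2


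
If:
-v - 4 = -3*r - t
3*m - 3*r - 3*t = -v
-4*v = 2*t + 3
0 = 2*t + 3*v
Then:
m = 13/3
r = -7/6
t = 9/2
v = -3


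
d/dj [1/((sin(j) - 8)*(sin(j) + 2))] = 2*(3 - sin(j))*cos(j)/((sin(j) - 8)^2*(sin(j) + 2)^2)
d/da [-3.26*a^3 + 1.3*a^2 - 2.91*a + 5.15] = -9.78*a^2 + 2.6*a - 2.91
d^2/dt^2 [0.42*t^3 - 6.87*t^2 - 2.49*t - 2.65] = 2.52*t - 13.74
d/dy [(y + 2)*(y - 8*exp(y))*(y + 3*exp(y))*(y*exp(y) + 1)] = (y + 1)*(y + 2)*(y - 8*exp(y))*(y + 3*exp(y))*exp(y) + (y + 2)*(y - 8*exp(y))*(y*exp(y) + 1)*(3*exp(y) + 1) - (y + 2)*(y + 3*exp(y))*(y*exp(y) + 1)*(8*exp(y) - 1) + (y - 8*exp(y))*(y + 3*exp(y))*(y*exp(y) + 1)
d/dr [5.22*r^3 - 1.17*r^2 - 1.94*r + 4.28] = 15.66*r^2 - 2.34*r - 1.94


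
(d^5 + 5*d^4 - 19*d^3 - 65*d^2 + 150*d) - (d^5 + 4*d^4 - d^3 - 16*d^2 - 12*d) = d^4 - 18*d^3 - 49*d^2 + 162*d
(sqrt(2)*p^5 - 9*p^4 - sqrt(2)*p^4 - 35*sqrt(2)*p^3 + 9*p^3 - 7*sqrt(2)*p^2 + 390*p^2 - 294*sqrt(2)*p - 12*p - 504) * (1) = sqrt(2)*p^5 - 9*p^4 - sqrt(2)*p^4 - 35*sqrt(2)*p^3 + 9*p^3 - 7*sqrt(2)*p^2 + 390*p^2 - 294*sqrt(2)*p - 12*p - 504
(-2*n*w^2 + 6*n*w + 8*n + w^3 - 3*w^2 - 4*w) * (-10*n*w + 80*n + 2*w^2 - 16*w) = 20*n^2*w^3 - 220*n^2*w^2 + 400*n^2*w + 640*n^2 - 14*n*w^4 + 154*n*w^3 - 280*n*w^2 - 448*n*w + 2*w^5 - 22*w^4 + 40*w^3 + 64*w^2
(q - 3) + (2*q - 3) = 3*q - 6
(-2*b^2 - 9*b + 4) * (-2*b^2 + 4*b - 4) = 4*b^4 + 10*b^3 - 36*b^2 + 52*b - 16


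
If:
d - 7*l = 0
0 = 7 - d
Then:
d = 7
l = 1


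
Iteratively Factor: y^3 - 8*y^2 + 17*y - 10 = (y - 5)*(y^2 - 3*y + 2) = (y - 5)*(y - 1)*(y - 2)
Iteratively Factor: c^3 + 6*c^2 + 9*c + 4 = (c + 4)*(c^2 + 2*c + 1) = (c + 1)*(c + 4)*(c + 1)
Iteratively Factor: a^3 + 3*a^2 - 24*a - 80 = (a + 4)*(a^2 - a - 20) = (a + 4)^2*(a - 5)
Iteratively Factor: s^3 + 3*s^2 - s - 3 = (s + 1)*(s^2 + 2*s - 3) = (s + 1)*(s + 3)*(s - 1)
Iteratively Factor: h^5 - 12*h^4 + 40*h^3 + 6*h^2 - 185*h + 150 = (h - 5)*(h^4 - 7*h^3 + 5*h^2 + 31*h - 30) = (h - 5)^2*(h^3 - 2*h^2 - 5*h + 6) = (h - 5)^2*(h - 1)*(h^2 - h - 6) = (h - 5)^2*(h - 3)*(h - 1)*(h + 2)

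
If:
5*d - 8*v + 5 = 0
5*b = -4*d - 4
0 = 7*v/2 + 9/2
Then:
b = 288/175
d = -107/35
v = -9/7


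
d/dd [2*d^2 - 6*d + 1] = 4*d - 6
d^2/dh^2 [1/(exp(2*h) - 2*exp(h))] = 2*((1 - 2*exp(h))*(exp(h) - 2) + 4*(1 - exp(h))^2)*exp(-h)/(exp(h) - 2)^3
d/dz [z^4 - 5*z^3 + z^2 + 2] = z*(4*z^2 - 15*z + 2)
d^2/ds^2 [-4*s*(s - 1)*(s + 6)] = -24*s - 40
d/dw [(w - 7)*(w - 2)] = 2*w - 9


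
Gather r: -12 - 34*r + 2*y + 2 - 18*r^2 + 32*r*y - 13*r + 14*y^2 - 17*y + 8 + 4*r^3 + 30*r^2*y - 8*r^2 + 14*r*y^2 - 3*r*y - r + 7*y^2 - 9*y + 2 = 4*r^3 + r^2*(30*y - 26) + r*(14*y^2 + 29*y - 48) + 21*y^2 - 24*y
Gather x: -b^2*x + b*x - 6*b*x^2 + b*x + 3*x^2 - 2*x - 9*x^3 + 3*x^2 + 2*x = -9*x^3 + x^2*(6 - 6*b) + x*(-b^2 + 2*b)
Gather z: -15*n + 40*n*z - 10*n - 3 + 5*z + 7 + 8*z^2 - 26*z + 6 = -25*n + 8*z^2 + z*(40*n - 21) + 10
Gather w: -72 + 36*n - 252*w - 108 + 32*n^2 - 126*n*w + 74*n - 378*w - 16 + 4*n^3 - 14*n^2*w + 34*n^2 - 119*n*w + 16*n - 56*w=4*n^3 + 66*n^2 + 126*n + w*(-14*n^2 - 245*n - 686) - 196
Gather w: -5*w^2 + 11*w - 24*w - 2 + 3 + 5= -5*w^2 - 13*w + 6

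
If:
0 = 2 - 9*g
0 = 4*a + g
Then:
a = -1/18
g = 2/9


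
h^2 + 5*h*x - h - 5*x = (h - 1)*(h + 5*x)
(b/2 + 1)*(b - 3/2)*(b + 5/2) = b^3/2 + 3*b^2/2 - 7*b/8 - 15/4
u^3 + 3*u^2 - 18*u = u*(u - 3)*(u + 6)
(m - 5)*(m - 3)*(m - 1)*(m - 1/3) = m^4 - 28*m^3/3 + 26*m^2 - 68*m/3 + 5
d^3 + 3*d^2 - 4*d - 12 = (d - 2)*(d + 2)*(d + 3)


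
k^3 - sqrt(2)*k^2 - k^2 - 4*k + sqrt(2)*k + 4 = (k - 1)*(k - 2*sqrt(2))*(k + sqrt(2))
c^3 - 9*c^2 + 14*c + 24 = (c - 6)*(c - 4)*(c + 1)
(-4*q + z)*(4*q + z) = -16*q^2 + z^2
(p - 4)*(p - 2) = p^2 - 6*p + 8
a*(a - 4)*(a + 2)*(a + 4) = a^4 + 2*a^3 - 16*a^2 - 32*a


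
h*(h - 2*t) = h^2 - 2*h*t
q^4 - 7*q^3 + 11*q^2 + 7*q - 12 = (q - 4)*(q - 3)*(q - 1)*(q + 1)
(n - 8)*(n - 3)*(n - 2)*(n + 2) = n^4 - 11*n^3 + 20*n^2 + 44*n - 96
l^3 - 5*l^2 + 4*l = l*(l - 4)*(l - 1)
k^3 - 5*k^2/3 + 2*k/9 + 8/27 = (k - 4/3)*(k - 2/3)*(k + 1/3)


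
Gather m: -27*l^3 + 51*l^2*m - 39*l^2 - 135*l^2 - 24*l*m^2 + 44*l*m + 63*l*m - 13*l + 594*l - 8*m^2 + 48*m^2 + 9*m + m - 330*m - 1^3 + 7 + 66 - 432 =-27*l^3 - 174*l^2 + 581*l + m^2*(40 - 24*l) + m*(51*l^2 + 107*l - 320) - 360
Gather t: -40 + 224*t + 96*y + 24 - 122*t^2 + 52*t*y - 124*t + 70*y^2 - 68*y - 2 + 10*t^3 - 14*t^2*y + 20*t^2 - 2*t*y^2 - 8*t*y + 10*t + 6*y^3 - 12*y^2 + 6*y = 10*t^3 + t^2*(-14*y - 102) + t*(-2*y^2 + 44*y + 110) + 6*y^3 + 58*y^2 + 34*y - 18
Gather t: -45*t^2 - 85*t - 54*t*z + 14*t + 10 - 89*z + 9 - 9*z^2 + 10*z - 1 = -45*t^2 + t*(-54*z - 71) - 9*z^2 - 79*z + 18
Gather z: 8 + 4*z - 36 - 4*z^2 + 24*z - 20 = -4*z^2 + 28*z - 48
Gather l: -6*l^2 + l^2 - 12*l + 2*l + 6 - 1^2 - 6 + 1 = -5*l^2 - 10*l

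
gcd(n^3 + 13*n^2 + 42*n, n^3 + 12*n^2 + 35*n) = n^2 + 7*n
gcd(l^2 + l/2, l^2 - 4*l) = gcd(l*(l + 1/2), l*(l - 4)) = l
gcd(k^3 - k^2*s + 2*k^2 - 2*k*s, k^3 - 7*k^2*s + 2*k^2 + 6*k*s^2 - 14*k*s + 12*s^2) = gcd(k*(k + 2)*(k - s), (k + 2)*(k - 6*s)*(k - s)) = -k^2 + k*s - 2*k + 2*s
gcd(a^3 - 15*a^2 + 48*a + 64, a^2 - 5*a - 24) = a - 8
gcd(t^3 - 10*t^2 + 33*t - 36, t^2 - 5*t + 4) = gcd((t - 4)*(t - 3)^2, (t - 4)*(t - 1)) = t - 4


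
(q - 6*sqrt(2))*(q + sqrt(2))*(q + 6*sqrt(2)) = q^3 + sqrt(2)*q^2 - 72*q - 72*sqrt(2)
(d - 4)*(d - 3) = d^2 - 7*d + 12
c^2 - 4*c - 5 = (c - 5)*(c + 1)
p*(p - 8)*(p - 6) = p^3 - 14*p^2 + 48*p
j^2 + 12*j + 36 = (j + 6)^2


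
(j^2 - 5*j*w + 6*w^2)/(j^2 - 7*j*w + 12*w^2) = (-j + 2*w)/(-j + 4*w)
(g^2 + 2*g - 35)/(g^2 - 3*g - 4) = (-g^2 - 2*g + 35)/(-g^2 + 3*g + 4)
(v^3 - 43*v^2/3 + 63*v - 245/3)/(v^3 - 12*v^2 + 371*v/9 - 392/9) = 3*(v - 5)/(3*v - 8)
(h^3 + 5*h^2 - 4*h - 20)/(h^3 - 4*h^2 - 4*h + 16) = (h + 5)/(h - 4)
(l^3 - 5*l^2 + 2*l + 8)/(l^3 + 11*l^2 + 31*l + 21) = (l^2 - 6*l + 8)/(l^2 + 10*l + 21)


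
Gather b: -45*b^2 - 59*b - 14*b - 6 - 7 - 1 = -45*b^2 - 73*b - 14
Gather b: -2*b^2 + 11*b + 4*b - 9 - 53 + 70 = -2*b^2 + 15*b + 8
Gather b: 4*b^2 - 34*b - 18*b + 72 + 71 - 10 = 4*b^2 - 52*b + 133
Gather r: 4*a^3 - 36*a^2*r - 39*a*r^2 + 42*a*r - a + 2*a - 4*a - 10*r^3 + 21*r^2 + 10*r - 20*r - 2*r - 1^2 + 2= 4*a^3 - 3*a - 10*r^3 + r^2*(21 - 39*a) + r*(-36*a^2 + 42*a - 12) + 1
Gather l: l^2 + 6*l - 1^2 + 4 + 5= l^2 + 6*l + 8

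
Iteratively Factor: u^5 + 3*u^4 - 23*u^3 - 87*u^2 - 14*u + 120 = (u + 2)*(u^4 + u^3 - 25*u^2 - 37*u + 60) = (u - 5)*(u + 2)*(u^3 + 6*u^2 + 5*u - 12) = (u - 5)*(u + 2)*(u + 3)*(u^2 + 3*u - 4) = (u - 5)*(u + 2)*(u + 3)*(u + 4)*(u - 1)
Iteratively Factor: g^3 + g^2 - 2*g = (g - 1)*(g^2 + 2*g) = (g - 1)*(g + 2)*(g)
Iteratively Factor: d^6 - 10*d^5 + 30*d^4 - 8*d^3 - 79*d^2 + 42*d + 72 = (d + 1)*(d^5 - 11*d^4 + 41*d^3 - 49*d^2 - 30*d + 72) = (d - 2)*(d + 1)*(d^4 - 9*d^3 + 23*d^2 - 3*d - 36) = (d - 2)*(d + 1)^2*(d^3 - 10*d^2 + 33*d - 36) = (d - 3)*(d - 2)*(d + 1)^2*(d^2 - 7*d + 12) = (d - 3)^2*(d - 2)*(d + 1)^2*(d - 4)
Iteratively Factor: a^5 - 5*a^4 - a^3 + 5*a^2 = (a)*(a^4 - 5*a^3 - a^2 + 5*a) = a*(a + 1)*(a^3 - 6*a^2 + 5*a) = a*(a - 1)*(a + 1)*(a^2 - 5*a) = a*(a - 5)*(a - 1)*(a + 1)*(a)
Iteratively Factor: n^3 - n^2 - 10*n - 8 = (n + 2)*(n^2 - 3*n - 4) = (n - 4)*(n + 2)*(n + 1)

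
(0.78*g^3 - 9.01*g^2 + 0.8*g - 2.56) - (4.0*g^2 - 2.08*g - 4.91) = 0.78*g^3 - 13.01*g^2 + 2.88*g + 2.35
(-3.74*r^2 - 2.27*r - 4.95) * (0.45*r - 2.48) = -1.683*r^3 + 8.2537*r^2 + 3.4021*r + 12.276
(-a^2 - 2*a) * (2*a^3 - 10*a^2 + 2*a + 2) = -2*a^5 + 6*a^4 + 18*a^3 - 6*a^2 - 4*a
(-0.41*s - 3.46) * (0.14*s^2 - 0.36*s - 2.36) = -0.0574*s^3 - 0.3368*s^2 + 2.2132*s + 8.1656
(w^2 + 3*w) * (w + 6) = w^3 + 9*w^2 + 18*w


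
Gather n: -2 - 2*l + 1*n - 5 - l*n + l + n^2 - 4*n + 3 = -l + n^2 + n*(-l - 3) - 4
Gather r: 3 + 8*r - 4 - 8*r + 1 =0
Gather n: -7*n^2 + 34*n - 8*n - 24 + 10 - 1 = -7*n^2 + 26*n - 15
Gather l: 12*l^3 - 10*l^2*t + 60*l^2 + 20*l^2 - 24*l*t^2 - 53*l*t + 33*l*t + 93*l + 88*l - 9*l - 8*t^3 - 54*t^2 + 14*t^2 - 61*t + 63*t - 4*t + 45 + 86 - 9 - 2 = 12*l^3 + l^2*(80 - 10*t) + l*(-24*t^2 - 20*t + 172) - 8*t^3 - 40*t^2 - 2*t + 120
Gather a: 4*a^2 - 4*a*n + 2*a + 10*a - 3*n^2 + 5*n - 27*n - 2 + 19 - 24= 4*a^2 + a*(12 - 4*n) - 3*n^2 - 22*n - 7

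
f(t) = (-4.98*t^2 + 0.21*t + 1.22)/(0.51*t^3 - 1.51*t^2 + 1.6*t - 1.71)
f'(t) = (0.21 - 9.96*t)/(0.51*t^3 - 1.51*t^2 + 1.6*t - 1.71) + (-4.98*t^2 + 0.21*t + 1.22)*(-1.53*t^2 + 3.02*t - 1.6)/(0.51*t^3 - 1.51*t^2 + 1.6*t - 1.71)^2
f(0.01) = -0.72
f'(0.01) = -0.73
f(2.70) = -21.04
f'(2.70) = 42.73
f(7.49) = -1.98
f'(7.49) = 0.38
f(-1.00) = 0.74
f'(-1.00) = -1.05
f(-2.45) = 1.32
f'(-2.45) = -0.03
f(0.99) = 3.11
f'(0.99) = 8.99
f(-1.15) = 0.89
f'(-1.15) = -0.85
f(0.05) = -0.75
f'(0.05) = -0.49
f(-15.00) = 0.54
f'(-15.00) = 0.03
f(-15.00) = 0.54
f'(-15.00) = 0.03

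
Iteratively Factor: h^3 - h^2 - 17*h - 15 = (h + 1)*(h^2 - 2*h - 15) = (h + 1)*(h + 3)*(h - 5)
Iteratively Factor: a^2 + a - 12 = (a + 4)*(a - 3)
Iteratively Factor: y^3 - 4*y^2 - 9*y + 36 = (y - 3)*(y^2 - y - 12) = (y - 3)*(y + 3)*(y - 4)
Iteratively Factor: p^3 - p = (p)*(p^2 - 1) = p*(p + 1)*(p - 1)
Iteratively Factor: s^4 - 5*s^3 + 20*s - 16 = (s - 1)*(s^3 - 4*s^2 - 4*s + 16) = (s - 2)*(s - 1)*(s^2 - 2*s - 8) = (s - 4)*(s - 2)*(s - 1)*(s + 2)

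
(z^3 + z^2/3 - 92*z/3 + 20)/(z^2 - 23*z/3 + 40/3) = (3*z^2 + 16*z - 12)/(3*z - 8)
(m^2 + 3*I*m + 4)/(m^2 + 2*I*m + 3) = (m + 4*I)/(m + 3*I)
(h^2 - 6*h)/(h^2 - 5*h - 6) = h/(h + 1)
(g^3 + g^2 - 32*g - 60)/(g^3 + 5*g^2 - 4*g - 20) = (g - 6)/(g - 2)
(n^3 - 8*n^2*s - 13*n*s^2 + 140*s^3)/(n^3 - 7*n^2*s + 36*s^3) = (n^3 - 8*n^2*s - 13*n*s^2 + 140*s^3)/(n^3 - 7*n^2*s + 36*s^3)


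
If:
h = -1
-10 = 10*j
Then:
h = -1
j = -1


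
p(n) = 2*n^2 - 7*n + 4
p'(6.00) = 17.00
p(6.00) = 34.00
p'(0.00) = -7.00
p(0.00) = 4.00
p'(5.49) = 14.96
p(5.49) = 25.85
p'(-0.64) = -9.56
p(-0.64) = 9.30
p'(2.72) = 3.88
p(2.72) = -0.24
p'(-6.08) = -31.32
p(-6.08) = 120.49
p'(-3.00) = -19.00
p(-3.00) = 43.00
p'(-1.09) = -11.36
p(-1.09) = 14.01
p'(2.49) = 2.96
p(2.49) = -1.03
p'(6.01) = 17.04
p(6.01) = 34.17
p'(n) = 4*n - 7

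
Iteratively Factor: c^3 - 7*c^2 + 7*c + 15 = (c - 5)*(c^2 - 2*c - 3) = (c - 5)*(c - 3)*(c + 1)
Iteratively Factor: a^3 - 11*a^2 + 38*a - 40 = (a - 5)*(a^2 - 6*a + 8) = (a - 5)*(a - 2)*(a - 4)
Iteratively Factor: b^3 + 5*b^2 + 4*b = (b + 4)*(b^2 + b) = b*(b + 4)*(b + 1)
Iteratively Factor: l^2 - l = (l)*(l - 1)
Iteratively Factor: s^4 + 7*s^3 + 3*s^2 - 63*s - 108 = (s + 3)*(s^3 + 4*s^2 - 9*s - 36) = (s + 3)^2*(s^2 + s - 12) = (s - 3)*(s + 3)^2*(s + 4)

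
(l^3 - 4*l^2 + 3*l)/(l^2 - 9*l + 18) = l*(l - 1)/(l - 6)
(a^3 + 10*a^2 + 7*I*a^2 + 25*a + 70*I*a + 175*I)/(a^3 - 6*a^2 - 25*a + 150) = (a^2 + a*(5 + 7*I) + 35*I)/(a^2 - 11*a + 30)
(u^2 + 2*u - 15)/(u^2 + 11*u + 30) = (u - 3)/(u + 6)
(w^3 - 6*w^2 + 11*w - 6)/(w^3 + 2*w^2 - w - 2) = (w^2 - 5*w + 6)/(w^2 + 3*w + 2)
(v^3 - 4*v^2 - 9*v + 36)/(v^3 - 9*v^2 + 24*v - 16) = (v^2 - 9)/(v^2 - 5*v + 4)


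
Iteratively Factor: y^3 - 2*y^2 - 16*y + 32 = (y + 4)*(y^2 - 6*y + 8) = (y - 2)*(y + 4)*(y - 4)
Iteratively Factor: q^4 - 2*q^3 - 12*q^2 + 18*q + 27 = (q - 3)*(q^3 + q^2 - 9*q - 9) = (q - 3)*(q + 3)*(q^2 - 2*q - 3) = (q - 3)*(q + 1)*(q + 3)*(q - 3)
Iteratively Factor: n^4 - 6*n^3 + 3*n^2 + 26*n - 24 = (n + 2)*(n^3 - 8*n^2 + 19*n - 12) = (n - 1)*(n + 2)*(n^2 - 7*n + 12) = (n - 3)*(n - 1)*(n + 2)*(n - 4)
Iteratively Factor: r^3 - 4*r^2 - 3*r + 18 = (r + 2)*(r^2 - 6*r + 9) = (r - 3)*(r + 2)*(r - 3)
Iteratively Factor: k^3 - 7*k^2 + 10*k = (k - 2)*(k^2 - 5*k) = (k - 5)*(k - 2)*(k)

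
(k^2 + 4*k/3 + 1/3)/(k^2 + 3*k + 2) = (k + 1/3)/(k + 2)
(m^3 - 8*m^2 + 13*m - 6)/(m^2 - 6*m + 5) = (m^2 - 7*m + 6)/(m - 5)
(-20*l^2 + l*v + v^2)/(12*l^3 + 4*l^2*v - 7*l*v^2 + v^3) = (-20*l^2 + l*v + v^2)/(12*l^3 + 4*l^2*v - 7*l*v^2 + v^3)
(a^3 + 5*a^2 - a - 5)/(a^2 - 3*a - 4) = (a^2 + 4*a - 5)/(a - 4)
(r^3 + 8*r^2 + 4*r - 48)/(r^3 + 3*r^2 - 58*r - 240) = (r^2 + 2*r - 8)/(r^2 - 3*r - 40)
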